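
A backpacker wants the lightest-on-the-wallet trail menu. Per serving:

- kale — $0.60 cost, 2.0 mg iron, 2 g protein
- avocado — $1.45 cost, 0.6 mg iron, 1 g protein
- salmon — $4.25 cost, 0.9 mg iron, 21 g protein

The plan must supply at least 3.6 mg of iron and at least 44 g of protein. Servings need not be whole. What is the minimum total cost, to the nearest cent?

The cheapest plan sits at a corner of the feasible region — with two constraints it uses at most two foods.
kale only: max(3.6/2.0, 44/2) = 22 servings → $13.20.
avocado only: max(3.6/0.6, 44/1) = 44 servings → $63.80.
salmon only: max(3.6/0.9, 44/21) = 4 servings → $17.00.
kale + avocado: intersection lies outside the first quadrant.
kale + salmon with both tight: 0.8955 servings and 2.01 servings → $9.08.
avocado + salmon with both tight: 3.077 servings and 1.949 servings → $12.74.
So the least-cost plan costs $9.08.

$9.08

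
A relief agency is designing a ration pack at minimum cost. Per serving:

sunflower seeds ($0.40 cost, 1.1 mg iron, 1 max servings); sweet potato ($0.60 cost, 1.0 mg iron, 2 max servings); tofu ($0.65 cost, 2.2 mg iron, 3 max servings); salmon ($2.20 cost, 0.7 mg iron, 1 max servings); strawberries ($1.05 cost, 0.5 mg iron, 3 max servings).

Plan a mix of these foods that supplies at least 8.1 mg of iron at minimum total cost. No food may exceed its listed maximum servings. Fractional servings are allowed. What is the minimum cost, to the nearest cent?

Cost per mg of iron: tofu $0.2955, sunflower seeds $0.3636, sweet potato $0.6000, strawberries $2.1000, salmon $3.1429.
Take 3 servings of tofu: +6.6 mg iron for $1.95 (total $1.95, still need 1.5 mg).
Take 1 serving of sunflower seeds: +1.1 mg iron for $0.40 (total $2.35, still need 0.4 mg).
Take 0.4 servings of sweet potato: +0.4 mg iron for $0.24 (total $2.59, still need 0.0 mg).
Greedy by cheapest-per-mg is optimal for a single linear constraint, so the minimum cost is $2.59.

$2.59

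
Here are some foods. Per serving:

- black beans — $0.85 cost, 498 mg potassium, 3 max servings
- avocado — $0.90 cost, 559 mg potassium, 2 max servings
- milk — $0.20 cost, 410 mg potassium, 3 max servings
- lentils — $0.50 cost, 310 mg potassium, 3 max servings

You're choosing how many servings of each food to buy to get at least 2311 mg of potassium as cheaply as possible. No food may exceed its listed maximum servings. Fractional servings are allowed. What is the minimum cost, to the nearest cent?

Cost per mg of potassium: milk $0.0005, avocado $0.0016, lentils $0.0016, black beans $0.0017.
Take 3 servings of milk: +1230.0 mg potassium for $0.60 (total $0.60, still need 1081.0 mg).
Take 1.934 servings of avocado: +1081.0 mg potassium for $1.74 (total $2.34, still need 0.0 mg).
Greedy by cheapest-per-mg is optimal for a single linear constraint, so the minimum cost is $2.34.

$2.34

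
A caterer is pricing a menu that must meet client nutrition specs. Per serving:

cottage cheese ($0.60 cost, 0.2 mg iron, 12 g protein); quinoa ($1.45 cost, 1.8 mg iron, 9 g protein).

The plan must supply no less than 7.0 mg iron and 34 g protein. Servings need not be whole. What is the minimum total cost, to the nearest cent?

$5.64

At the optimum either one food covers both requirements or two foods hit both targets exactly; no other combination can be cheaper.
cottage cheese only: max(7.0/0.2, 34/12) = 35 servings → $21.00.
quinoa only: max(7.0/1.8, 34/9) = 3.889 servings → $5.64.
cottage cheese + quinoa with both targets exact would need a negative amount; discard.
Cheapest feasible corner: $5.64.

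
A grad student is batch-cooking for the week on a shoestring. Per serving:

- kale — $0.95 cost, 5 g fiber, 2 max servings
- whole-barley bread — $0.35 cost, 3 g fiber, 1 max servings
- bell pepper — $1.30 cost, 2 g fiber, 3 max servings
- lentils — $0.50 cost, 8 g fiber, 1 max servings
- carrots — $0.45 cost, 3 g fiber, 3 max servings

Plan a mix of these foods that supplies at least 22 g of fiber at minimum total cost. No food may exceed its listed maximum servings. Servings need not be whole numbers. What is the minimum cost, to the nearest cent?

$2.58

Cost per g of fiber: lentils $0.0625, whole-barley bread $0.1167, carrots $0.1500, kale $0.1900, bell pepper $0.6500.
Take 1 serving of lentils: +8.0 g fiber for $0.50 (total $0.50, still need 14.0 g).
Take 1 serving of whole-barley bread: +3.0 g fiber for $0.35 (total $0.85, still need 11.0 g).
Take 3 servings of carrots: +9.0 g fiber for $1.35 (total $2.20, still need 2.0 g).
Take 0.4 servings of kale: +2.0 g fiber for $0.38 (total $2.58, still need 0.0 g).
Greedy by cheapest-per-g is optimal for a single linear constraint, so the minimum cost is $2.58.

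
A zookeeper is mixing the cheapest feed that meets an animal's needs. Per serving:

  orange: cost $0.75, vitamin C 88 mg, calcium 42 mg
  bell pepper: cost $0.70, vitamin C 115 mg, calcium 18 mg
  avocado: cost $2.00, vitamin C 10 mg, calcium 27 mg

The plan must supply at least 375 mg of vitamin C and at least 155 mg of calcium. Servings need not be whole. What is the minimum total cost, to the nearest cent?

$3.01

Check every corner: each single food scaled to meet both minima, and each pair solved so both constraints bind.
orange only: max(375/88, 155/42) = 4.261 servings → $3.20.
bell pepper only: max(375/115, 155/18) = 8.611 servings → $6.03.
avocado only: max(375/10, 155/27) = 37.5 servings → $75.00.
orange + bell pepper with both tight: 3.412 servings and 0.65 servings → $3.01.
orange + avocado: intersection lies outside the first quadrant.
bell pepper + avocado with both tight: 2.932 servings and 3.786 servings → $9.62.
The minimum over all feasible corners is $3.01.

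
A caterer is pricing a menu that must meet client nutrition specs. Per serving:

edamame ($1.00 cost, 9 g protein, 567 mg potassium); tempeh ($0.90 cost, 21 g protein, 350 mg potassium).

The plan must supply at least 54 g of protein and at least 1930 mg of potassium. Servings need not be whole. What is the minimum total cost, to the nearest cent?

$3.83

An LP optimum is at a vertex; with two nutrient constraints at most two foods are used. Check each candidate.
edamame only: max(54/9, 1930/567) = 6 servings → $6.00.
tempeh only: max(54/21, 1930/350) = 5.514 servings → $4.96.
edamame + tempeh with both tight: 2.47 servings and 1.513 servings → $3.83.
Cheapest feasible corner: $3.83.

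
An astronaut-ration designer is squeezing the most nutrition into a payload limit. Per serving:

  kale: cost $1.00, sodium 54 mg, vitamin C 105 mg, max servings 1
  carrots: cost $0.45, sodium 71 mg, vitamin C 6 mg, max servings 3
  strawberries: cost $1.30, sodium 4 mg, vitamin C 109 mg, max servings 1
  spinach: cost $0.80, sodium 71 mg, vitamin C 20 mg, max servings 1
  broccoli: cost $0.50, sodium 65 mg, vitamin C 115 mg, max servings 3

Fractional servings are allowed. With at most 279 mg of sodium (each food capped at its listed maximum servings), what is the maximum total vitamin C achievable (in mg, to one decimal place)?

566.3 mg

Vitamin C per mg sodium: strawberries 27.25, kale 1.944, broccoli 1.769, spinach 0.2817, carrots 0.08451.
Take 1 serving of strawberries: uses 4 mg sodium, +109.0 mg vitamin C (running total 109.0 mg).
Take 1 serving of kale: uses 54 mg sodium, +105.0 mg vitamin C (running total 214.0 mg).
Take 3 servings of broccoli: uses 195 mg sodium, +345.0 mg vitamin C (running total 559.0 mg).
Take 0.3662 servings of spinach: uses 26 mg sodium, +7.3 mg vitamin C (running total 566.3 mg).
Filling greedily by vitamin C-per-mg sodium is optimal for one linear limit, giving 566.3 mg.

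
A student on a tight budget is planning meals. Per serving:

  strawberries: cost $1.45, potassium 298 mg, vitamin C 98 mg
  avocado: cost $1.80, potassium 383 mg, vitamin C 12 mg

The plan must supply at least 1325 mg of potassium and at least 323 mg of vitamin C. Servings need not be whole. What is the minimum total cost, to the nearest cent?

$6.38

Minimising a linear cost over {potassium ≥ 1325, vitamin C ≥ 323, servings ≥ 0} — the optimum is at a vertex, using one or two foods.
strawberries only: max(1325/298, 323/98) = 4.446 servings → $6.45.
avocado only: max(1325/383, 323/12) = 26.92 servings → $48.45.
strawberries + avocado with both tight: 3.175 servings and 0.9893 servings → $6.38.
The minimum over all feasible corners is $6.38.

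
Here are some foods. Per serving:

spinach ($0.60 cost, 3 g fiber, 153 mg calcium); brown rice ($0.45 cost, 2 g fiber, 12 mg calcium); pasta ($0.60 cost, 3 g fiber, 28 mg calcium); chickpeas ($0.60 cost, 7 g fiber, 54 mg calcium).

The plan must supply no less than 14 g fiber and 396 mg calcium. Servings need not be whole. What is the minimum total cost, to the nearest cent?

$1.96

spinach only: max(14/3, 396/153) = 4.667 servings → $2.80.
brown rice only: max(14/2, 396/12) = 33 servings → $14.85.
pasta only: max(14/3, 396/28) = 14.14 servings → $8.49.
chickpeas only: max(14/7, 396/54) = 7.333 servings → $4.40.
spinach + brown rice with both tight: 2.311 servings and 3.533 servings → $2.98.
spinach + pasta with both tight: 2.123 servings and 2.544 servings → $2.80.
spinach + chickpeas with both tight: 2.218 servings and 1.05 servings → $1.96.
brown rice + pasta with both targets exact would need a negative amount; discard.
brown rice + chickpeas with both targets exact would need a negative amount; discard.
pasta + chickpeas: intersection lies outside the first quadrant.
So the least-cost plan costs $1.96.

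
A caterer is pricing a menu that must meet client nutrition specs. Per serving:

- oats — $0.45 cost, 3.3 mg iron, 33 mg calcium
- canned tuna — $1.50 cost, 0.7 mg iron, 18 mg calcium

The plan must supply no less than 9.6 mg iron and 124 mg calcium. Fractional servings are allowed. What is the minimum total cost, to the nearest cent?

With two linear requirements the optimum uses one or two foods; enumerate the corners.
oats only: max(9.6/3.3, 124/33) = 3.758 servings → $1.69.
canned tuna only: max(9.6/0.7, 124/18) = 13.71 servings → $20.57.
oats + canned tuna with both tight: 2.369 servings and 2.545 servings → $4.88.
So the least-cost plan costs $1.69.

$1.69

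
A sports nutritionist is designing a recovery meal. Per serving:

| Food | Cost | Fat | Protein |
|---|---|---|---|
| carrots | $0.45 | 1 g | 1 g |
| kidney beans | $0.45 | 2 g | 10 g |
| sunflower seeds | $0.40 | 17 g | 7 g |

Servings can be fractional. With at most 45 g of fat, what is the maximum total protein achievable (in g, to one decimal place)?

Protein per g fat: kidney beans 5, carrots 1, sunflower seeds 0.4118.
With no serving limits, spend the whole fat allowance on kidney beans: 45 g / 2 g × 10 g = 225.0 g.

225.0 g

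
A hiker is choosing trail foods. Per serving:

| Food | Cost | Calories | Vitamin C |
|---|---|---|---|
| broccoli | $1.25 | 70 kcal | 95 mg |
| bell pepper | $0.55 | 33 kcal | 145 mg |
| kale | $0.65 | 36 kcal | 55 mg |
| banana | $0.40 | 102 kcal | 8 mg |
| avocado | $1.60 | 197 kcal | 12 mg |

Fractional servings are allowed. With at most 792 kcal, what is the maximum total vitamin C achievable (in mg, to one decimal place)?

Vitamin C per kcal: bell pepper 4.394, kale 1.528, broccoli 1.357, banana 0.07843, avocado 0.06091.
With no serving limits, spend the whole calories allowance on bell pepper: 792 kcal / 33 kcal × 145 mg = 3480.0 mg.

3480.0 mg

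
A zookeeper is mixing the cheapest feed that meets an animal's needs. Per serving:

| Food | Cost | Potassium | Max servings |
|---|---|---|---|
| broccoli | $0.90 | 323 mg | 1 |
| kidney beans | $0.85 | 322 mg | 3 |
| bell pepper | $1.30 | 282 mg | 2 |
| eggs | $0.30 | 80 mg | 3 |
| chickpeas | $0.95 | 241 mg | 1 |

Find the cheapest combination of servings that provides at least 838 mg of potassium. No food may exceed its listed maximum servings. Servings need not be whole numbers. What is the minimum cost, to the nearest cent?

$2.21

Cost per mg of potassium: kidney beans $0.0026, broccoli $0.0028, eggs $0.0037, chickpeas $0.0039, bell pepper $0.0046.
Take 2.602 servings of kidney beans: +838.0 mg potassium for $2.21 (total $2.21, still need 0.0 mg).
Filling from the cheapest source first is optimal under one linear minimum: $2.21.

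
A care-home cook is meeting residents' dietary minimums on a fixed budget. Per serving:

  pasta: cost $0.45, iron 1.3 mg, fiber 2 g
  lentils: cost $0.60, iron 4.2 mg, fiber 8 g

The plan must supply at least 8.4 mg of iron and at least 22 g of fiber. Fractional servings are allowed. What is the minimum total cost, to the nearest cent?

Minimising a linear cost over {iron ≥ 8.4, fiber ≥ 22, servings ≥ 0} — the optimum is at a vertex, using one or two foods.
pasta only: max(8.4/1.3, 22/2) = 11 servings → $4.95.
lentils only: max(8.4/4.2, 22/8) = 2.75 servings → $1.65.
pasta + lentils: the both-tight solution has a negative serving — not a feasible corner.
So the least-cost plan costs $1.65.

$1.65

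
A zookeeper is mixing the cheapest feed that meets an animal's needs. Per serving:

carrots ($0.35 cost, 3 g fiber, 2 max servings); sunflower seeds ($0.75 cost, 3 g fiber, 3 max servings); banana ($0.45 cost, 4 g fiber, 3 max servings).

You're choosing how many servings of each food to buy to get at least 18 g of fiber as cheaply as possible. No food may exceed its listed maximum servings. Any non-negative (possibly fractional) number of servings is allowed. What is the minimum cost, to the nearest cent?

$2.05

Cost per g of fiber: banana $0.1125, carrots $0.1167, sunflower seeds $0.2500.
Take 3 servings of banana: +12.0 g fiber for $1.35 (total $1.35, still need 6.0 g).
Take 2 servings of carrots: +6.0 g fiber for $0.70 (total $2.05, still need 0.0 g).
Filling from the cheapest source first is optimal under one linear minimum: $2.05.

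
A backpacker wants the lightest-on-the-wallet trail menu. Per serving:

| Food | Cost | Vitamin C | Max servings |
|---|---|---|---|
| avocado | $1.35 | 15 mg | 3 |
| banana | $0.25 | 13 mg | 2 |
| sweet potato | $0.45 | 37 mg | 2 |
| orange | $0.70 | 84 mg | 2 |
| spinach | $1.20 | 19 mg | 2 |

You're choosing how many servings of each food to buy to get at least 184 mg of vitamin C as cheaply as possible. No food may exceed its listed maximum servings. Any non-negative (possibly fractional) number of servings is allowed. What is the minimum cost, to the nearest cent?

Cost per mg of vitamin C: orange $0.0083, sweet potato $0.0122, banana $0.0192, spinach $0.0632, avocado $0.0900.
Take 2 servings of orange: +168.0 mg vitamin C for $1.40 (total $1.40, still need 16.0 mg).
Take 0.4324 servings of sweet potato: +16.0 mg vitamin C for $0.19 (total $1.59, still need 0.0 mg).
Greedy by cheapest-per-mg is optimal for a single linear constraint, so the minimum cost is $1.59.

$1.59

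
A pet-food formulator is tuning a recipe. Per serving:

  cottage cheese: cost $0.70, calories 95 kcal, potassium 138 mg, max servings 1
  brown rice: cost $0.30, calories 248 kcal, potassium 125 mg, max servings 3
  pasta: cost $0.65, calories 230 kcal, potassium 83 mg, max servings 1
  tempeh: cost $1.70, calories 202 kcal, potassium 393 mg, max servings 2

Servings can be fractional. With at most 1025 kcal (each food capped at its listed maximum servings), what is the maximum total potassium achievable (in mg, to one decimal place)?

1189.1 mg

Potassium per kcal: tempeh 1.946, cottage cheese 1.453, brown rice 0.504, pasta 0.3609.
Take 2 servings of tempeh: uses 404 kcal, +786.0 mg potassium (running total 786.0 mg).
Take 1 serving of cottage cheese: uses 95 kcal, +138.0 mg potassium (running total 924.0 mg).
Take 2.121 servings of brown rice: uses 526 kcal, +265.1 mg potassium (running total 1189.1 mg).
Greedy by best ratio exhausts the calories allowance optimally: 1189.1 mg.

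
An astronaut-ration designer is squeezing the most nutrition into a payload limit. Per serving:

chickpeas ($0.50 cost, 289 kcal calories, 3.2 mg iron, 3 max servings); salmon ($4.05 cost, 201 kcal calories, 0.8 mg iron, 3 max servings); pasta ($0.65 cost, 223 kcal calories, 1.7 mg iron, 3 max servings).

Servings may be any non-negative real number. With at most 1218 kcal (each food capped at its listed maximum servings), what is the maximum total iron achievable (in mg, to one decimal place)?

Iron per kcal: chickpeas 0.01107, pasta 0.007623, salmon 0.00398.
Take 3 servings of chickpeas: uses 867 kcal, +9.6 mg iron (running total 9.6 mg).
Take 1.574 servings of pasta: uses 351 kcal, +2.7 mg iron (running total 12.3 mg).
Filling greedily by iron-per-kcal is optimal for one linear limit, giving 12.3 mg.

12.3 mg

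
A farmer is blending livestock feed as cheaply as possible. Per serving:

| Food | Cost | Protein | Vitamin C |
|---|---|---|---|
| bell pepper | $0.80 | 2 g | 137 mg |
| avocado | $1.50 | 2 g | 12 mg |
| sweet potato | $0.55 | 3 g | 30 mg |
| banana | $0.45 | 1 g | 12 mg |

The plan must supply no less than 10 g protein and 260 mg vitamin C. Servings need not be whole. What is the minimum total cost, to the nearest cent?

For a min-cost LP with two ≥-constraints, a basic feasible solution has at most two positive variables.
bell pepper only: max(10/2, 260/137) = 5 servings → $4.00.
avocado only: max(10/2, 260/12) = 21.67 servings → $32.50.
sweet potato only: max(10/3, 260/30) = 8.667 servings → $4.77.
banana only: max(10/1, 260/12) = 21.67 servings → $9.75.
bell pepper + avocado with both tight: 1.6 servings and 3.4 servings → $6.38.
bell pepper + sweet potato with both tight: 1.368 servings and 2.422 servings → $2.43.
bell pepper + banana with both tight: 1.239 servings and 7.522 servings → $4.38.
avocado + sweet potato with both targets exact would need a negative amount; discard.
avocado + banana: the both-tight solution has a negative serving — not a feasible corner.
sweet potato + banana: intersection lies outside the first quadrant.
Cheapest feasible corner: $2.43.

$2.43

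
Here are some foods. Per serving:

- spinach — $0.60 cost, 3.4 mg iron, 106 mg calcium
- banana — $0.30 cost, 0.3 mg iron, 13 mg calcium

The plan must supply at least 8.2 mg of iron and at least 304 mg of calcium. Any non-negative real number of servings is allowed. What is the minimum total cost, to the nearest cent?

A basic optimal solution has at most two foods positive. Try each food alone and each pair with both targets met exactly.
spinach only: max(8.2/3.4, 304/106) = 2.868 servings → $1.72.
banana only: max(8.2/0.3, 304/13) = 27.33 servings → $8.20.
spinach + banana with both tight: 1.242 servings and 13.26 servings → $4.72.
So the least-cost plan costs $1.72.

$1.72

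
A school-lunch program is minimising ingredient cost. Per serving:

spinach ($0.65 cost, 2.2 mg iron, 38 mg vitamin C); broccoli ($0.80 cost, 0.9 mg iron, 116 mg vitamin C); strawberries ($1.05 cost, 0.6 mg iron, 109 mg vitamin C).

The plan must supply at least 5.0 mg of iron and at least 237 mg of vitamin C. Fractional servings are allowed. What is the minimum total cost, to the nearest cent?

This is a tiny linear program; its minimum lies at a vertex of the feasible set. List the vertices and price them.
spinach only: max(5.0/2.2, 237/38) = 6.237 servings → $4.05.
broccoli only: max(5.0/0.9, 237/116) = 5.556 servings → $4.44.
strawberries only: max(5.0/0.6, 237/109) = 8.333 servings → $8.75.
spinach + broccoli with both tight: 1.659 servings and 1.5 servings → $2.28.
spinach + strawberries with both tight: 1.856 servings and 1.527 servings → $2.81.
broccoli + strawberries: the both-tight solution has a negative serving — not a feasible corner.
So the least-cost plan costs $2.28.

$2.28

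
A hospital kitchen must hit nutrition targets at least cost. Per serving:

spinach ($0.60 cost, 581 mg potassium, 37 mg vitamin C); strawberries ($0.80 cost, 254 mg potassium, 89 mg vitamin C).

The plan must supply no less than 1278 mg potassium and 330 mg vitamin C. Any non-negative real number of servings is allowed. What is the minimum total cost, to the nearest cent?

Two binding constraints pin down two serving amounts, so the optimal mix uses at most two foods. The candidates are each food alone (scaled to the tighter of potassium/vitamin C) and each pair with both constraints tight.
spinach only: max(1278/581, 330/37) = 8.919 servings → $5.35.
strawberries only: max(1278/254, 330/89) = 5.031 servings → $4.03.
spinach + strawberries with both tight: 0.7072 servings and 3.414 servings → $3.16.
The minimum over all feasible corners is $3.16.

$3.16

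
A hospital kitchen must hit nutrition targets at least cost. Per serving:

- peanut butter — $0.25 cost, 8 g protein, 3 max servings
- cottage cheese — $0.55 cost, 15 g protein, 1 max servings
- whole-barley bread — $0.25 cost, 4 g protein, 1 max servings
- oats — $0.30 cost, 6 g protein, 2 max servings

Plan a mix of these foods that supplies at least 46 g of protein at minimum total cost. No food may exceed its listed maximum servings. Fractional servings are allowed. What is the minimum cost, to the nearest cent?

$1.65

Cost per g of protein: peanut butter $0.0312, cottage cheese $0.0367, oats $0.0500, whole-barley bread $0.0625.
Take 3 servings of peanut butter: +24.0 g protein for $0.75 (total $0.75, still need 22.0 g).
Take 1 serving of cottage cheese: +15.0 g protein for $0.55 (total $1.30, still need 7.0 g).
Take 1.167 servings of oats: +7.0 g protein for $0.35 (total $1.65, still need 0.0 g).
Filling from the cheapest source first is optimal under one linear minimum: $1.65.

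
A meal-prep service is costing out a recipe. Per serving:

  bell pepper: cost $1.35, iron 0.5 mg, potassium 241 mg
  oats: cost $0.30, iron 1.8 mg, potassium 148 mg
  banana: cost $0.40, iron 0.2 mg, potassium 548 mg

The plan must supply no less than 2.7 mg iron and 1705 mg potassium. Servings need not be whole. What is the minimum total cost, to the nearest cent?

Two binding constraints pin down two serving amounts, so the optimal mix uses at most two foods. The candidates are each food alone (scaled to the tighter of iron/potassium) and each pair with both constraints tight.
bell pepper only: max(2.7/0.5, 1705/241) = 7.075 servings → $9.55.
oats only: max(2.7/1.8, 1705/148) = 11.52 servings → $3.46.
banana only: max(2.7/0.2, 1705/548) = 13.5 servings → $5.40.
bell pepper + oats: the both-tight solution has a negative serving — not a feasible corner.
bell pepper + banana with both tight: 5.043 servings and 0.8937 servings → $7.16.
oats + banana with both tight: 1.19 servings and 2.79 servings → $1.47.
The minimum over all feasible corners is $1.47.

$1.47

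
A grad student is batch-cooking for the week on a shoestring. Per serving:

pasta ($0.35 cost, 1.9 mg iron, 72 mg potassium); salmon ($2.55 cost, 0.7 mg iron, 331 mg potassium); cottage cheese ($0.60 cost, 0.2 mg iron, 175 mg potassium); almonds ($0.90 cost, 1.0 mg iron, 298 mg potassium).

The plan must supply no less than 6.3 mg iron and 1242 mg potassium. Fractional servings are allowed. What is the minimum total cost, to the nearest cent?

The cheapest plan sits at a corner of the feasible region — with two constraints it uses at most two foods.
pasta only: max(6.3/1.9, 1242/72) = 17.25 servings → $6.04.
salmon only: max(6.3/0.7, 1242/331) = 9 servings → $22.95.
cottage cheese only: max(6.3/0.2, 1242/175) = 31.5 servings → $18.90.
almonds only: max(6.3/1.0, 1242/298) = 6.3 servings → $5.67.
pasta + salmon with both tight: 2.102 servings and 3.295 servings → $9.14.
pasta + cottage cheese with both tight: 2.685 servings and 5.992 servings → $4.54.
pasta + almonds with both tight: 1.286 servings and 3.857 servings → $3.92.
salmon + cottage cheese: the both-tight solution has a negative serving — not a feasible corner.
salmon + almonds: intersection lies outside the first quadrant.
cottage cheese + almonds with both targets exact would need a negative amount; discard.
Cheapest feasible corner: $3.92.

$3.92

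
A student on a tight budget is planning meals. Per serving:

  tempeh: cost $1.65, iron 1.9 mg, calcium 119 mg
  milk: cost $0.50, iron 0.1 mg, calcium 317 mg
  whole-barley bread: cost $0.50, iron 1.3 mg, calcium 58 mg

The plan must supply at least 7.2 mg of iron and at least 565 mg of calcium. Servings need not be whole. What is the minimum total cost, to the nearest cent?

$3.13

A basic optimal solution has at most two foods positive. Try each food alone and each pair with both targets met exactly.
tempeh only: max(7.2/1.9, 565/119) = 4.748 servings → $7.83.
milk only: max(7.2/0.1, 565/317) = 72 servings → $36.00.
whole-barley bread only: max(7.2/1.3, 565/58) = 9.741 servings → $4.87.
tempeh + milk with both tight: 3.77 servings and 0.367 servings → $6.40.
tempeh + whole-barley bread: intersection lies outside the first quadrant.
milk + whole-barley bread with both tight: 0.78 servings and 5.478 servings → $3.13.
So the least-cost plan costs $3.13.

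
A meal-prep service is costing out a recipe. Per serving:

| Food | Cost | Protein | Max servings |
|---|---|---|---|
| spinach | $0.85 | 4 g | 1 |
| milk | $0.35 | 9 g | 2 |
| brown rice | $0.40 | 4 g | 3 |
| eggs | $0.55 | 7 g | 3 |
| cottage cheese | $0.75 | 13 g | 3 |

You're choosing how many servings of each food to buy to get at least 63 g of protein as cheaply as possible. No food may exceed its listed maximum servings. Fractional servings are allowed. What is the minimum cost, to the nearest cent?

$3.42

Cost per g of protein: milk $0.0389, cottage cheese $0.0577, eggs $0.0786, brown rice $0.1000, spinach $0.2125.
Take 2 servings of milk: +18.0 g protein for $0.70 (total $0.70, still need 45.0 g).
Take 3 servings of cottage cheese: +39.0 g protein for $2.25 (total $2.95, still need 6.0 g).
Take 0.8571 servings of eggs: +6.0 g protein for $0.47 (total $3.42, still need 0.0 g).
Greedy by cheapest-per-g is optimal for a single linear constraint, so the minimum cost is $3.42.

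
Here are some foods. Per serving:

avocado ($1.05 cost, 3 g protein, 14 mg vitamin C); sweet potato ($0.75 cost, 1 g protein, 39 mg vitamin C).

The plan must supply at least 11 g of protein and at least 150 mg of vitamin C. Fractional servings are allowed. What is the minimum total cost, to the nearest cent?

For a min-cost LP with two ≥-constraints, a basic feasible solution has at most two positive variables.
avocado only: max(11/3, 150/14) = 10.71 servings → $11.25.
sweet potato only: max(11/1, 150/39) = 11 servings → $8.25.
avocado + sweet potato with both tight: 2.709 servings and 2.874 servings → $5.00.
Cheapest feasible corner: $5.00.

$5.00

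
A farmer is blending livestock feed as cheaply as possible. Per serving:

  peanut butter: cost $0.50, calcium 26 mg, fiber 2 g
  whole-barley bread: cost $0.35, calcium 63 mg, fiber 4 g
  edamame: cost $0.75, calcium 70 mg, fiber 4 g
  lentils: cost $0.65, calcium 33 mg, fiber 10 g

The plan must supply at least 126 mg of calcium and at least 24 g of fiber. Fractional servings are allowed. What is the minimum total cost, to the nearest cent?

With two linear requirements the optimum uses one or two foods; enumerate the corners.
peanut butter only: max(126/26, 24/2) = 12 servings → $6.00.
whole-barley bread only: max(126/63, 24/4) = 6 servings → $2.10.
edamame only: max(126/70, 24/4) = 6 servings → $4.50.
lentils only: max(126/33, 24/10) = 3.818 servings → $2.48.
peanut butter + whole-barley bread: intersection lies outside the first quadrant.
peanut butter + edamame: the both-tight solution has a negative serving — not a feasible corner.
peanut butter + lentils with both tight: 2.412 servings and 1.918 servings → $2.45.
whole-barley bread + edamame: intersection lies outside the first quadrant.
whole-barley bread + lentils with both tight: 0.9398 servings and 2.024 servings → $1.64.
edamame + lentils with both tight: 0.8239 servings and 2.07 servings → $1.96.
Cheapest feasible corner: $1.64.

$1.64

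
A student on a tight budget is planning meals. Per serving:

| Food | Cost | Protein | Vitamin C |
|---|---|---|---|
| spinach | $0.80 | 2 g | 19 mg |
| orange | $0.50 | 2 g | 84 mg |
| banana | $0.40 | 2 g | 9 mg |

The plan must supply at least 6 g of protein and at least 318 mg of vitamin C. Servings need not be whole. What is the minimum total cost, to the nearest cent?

spinach only: max(6/2, 318/19) = 16.74 servings → $13.39.
orange only: max(6/2, 318/84) = 3.786 servings → $1.89.
banana only: max(6/2, 318/9) = 35.33 servings → $14.13.
spinach + orange: intersection lies outside the first quadrant.
spinach + banana with both targets exact would need a negative amount; discard.
orange + banana with both targets exact would need a negative amount; discard.
So the least-cost plan costs $1.89.

$1.89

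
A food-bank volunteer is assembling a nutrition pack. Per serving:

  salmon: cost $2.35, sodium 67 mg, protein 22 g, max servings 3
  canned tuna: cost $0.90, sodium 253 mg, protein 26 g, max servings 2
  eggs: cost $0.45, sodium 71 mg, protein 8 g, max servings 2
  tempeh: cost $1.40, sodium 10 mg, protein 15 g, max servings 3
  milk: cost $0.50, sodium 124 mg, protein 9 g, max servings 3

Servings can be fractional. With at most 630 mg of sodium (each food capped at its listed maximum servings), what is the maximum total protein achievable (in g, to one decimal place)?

Protein per mg sodium: tempeh 1.5, salmon 0.3284, eggs 0.1127, canned tuna 0.1028, milk 0.07258.
Take 3 servings of tempeh: uses 30 mg sodium, +45.0 g protein (running total 45.0 g).
Take 3 servings of salmon: uses 201 mg sodium, +66.0 g protein (running total 111.0 g).
Take 2 servings of eggs: uses 142 mg sodium, +16.0 g protein (running total 127.0 g).
Take 1.016 servings of canned tuna: uses 257 mg sodium, +26.4 g protein (running total 153.4 g).
Filling greedily by protein-per-mg sodium is optimal for one linear limit, giving 153.4 g.

153.4 g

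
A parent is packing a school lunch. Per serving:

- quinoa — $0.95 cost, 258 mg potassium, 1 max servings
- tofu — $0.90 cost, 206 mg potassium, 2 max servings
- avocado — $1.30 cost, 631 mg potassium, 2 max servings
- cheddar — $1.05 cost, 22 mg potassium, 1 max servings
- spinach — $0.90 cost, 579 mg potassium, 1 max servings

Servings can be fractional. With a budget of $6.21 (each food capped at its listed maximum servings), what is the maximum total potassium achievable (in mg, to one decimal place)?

Potassium per dollar: spinach 643.3, avocado 485.4, quinoa 271.6, tofu 228.9, cheddar 20.95.
Take 1 serving of spinach: spends $0.90, +579.0 mg potassium (running total 579.0 mg).
Take 2 servings of avocado: spends $2.60, +1262.0 mg potassium (running total 1841.0 mg).
Take 1 serving of quinoa: spends $0.95, +258.0 mg potassium (running total 2099.0 mg).
Take 1.956 servings of tofu: spends $1.76, +402.8 mg potassium (running total 2501.8 mg).
Greedy by best ratio exhausts the cost allowance optimally: 2501.8 mg.

2501.8 mg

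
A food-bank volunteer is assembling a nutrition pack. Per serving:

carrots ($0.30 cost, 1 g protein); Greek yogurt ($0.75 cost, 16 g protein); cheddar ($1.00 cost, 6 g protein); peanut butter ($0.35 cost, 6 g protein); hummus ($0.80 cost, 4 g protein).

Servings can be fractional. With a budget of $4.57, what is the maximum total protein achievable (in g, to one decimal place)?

Protein per dollar: Greek yogurt 21.33, peanut butter 17.14, cheddar 6, hummus 5, carrots 3.333.
With no serving limits, spend the whole cost allowance on Greek yogurt: $4.57 / $0.75 × 16 g = 97.5 g.

97.5 g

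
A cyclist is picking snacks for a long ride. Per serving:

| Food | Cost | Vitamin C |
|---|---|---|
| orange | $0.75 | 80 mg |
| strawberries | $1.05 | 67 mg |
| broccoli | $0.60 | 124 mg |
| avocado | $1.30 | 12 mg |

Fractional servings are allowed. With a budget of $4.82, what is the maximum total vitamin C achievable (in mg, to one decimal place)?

Vitamin C per dollar: broccoli 206.7, orange 106.7, strawberries 63.81, avocado 9.231.
With no serving limits, spend the whole cost allowance on broccoli: $4.82 / $0.60 × 124 mg = 996.1 mg.

996.1 mg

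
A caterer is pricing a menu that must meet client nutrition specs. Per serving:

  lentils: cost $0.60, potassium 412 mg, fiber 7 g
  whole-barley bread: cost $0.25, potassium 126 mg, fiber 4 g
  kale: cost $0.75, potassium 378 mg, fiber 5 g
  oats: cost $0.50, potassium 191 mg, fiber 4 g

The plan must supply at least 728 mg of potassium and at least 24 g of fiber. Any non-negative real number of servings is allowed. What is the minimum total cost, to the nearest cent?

$1.50

Minimising a linear cost over {potassium ≥ 728, fiber ≥ 24, servings ≥ 0} — the optimum is at a vertex, using one or two foods.
lentils only: max(728/412, 24/7) = 3.429 servings → $2.06.
whole-barley bread only: max(728/126, 24/4) = 6 servings → $1.50.
kale only: max(728/378, 24/5) = 4.8 servings → $3.60.
oats only: max(728/191, 24/4) = 6 servings → $3.00.
lentils + whole-barley bread with both targets exact would need a negative amount; discard.
lentils + kale: intersection lies outside the first quadrant.
lentils + oats: the both-tight solution has a negative serving — not a feasible corner.
whole-barley bread + kale with both targets exact would need a negative amount; discard.
whole-barley bread + oats with both targets exact would need a negative amount; discard.
kale + oats: intersection lies outside the first quadrant.
So the least-cost plan costs $1.50.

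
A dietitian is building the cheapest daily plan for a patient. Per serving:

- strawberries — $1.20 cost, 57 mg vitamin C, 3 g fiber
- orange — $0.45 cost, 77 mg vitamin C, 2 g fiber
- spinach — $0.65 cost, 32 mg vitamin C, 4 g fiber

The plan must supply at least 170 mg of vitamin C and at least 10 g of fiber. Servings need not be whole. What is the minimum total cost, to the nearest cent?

$1.81

Two binding constraints pin down two serving amounts, so the optimal mix uses at most two foods. The candidates are each food alone (scaled to the tighter of vitamin C/fiber) and each pair with both constraints tight.
strawberries only: max(170/57, 10/3) = 3.333 servings → $4.00.
orange only: max(170/77, 10/2) = 5 servings → $2.25.
spinach only: max(170/32, 10/4) = 5.312 servings → $3.45.
strawberries + orange: intersection lies outside the first quadrant.
strawberries + spinach with both tight: 2.727 servings and 0.4545 servings → $3.57.
orange + spinach with both tight: 1.475 servings and 1.762 servings → $1.81.
The minimum over all feasible corners is $1.81.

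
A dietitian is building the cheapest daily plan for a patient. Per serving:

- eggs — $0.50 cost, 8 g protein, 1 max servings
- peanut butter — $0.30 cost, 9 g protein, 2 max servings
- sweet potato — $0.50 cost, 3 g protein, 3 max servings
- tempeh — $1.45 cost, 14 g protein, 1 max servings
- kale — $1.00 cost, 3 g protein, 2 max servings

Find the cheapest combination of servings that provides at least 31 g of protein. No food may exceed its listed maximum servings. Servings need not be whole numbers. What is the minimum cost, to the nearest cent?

$1.62

Cost per g of protein: peanut butter $0.0333, eggs $0.0625, tempeh $0.1036, sweet potato $0.1667, kale $0.3333.
Take 2 servings of peanut butter: +18.0 g protein for $0.60 (total $0.60, still need 13.0 g).
Take 1 serving of eggs: +8.0 g protein for $0.50 (total $1.10, still need 5.0 g).
Take 0.3571 servings of tempeh: +5.0 g protein for $0.52 (total $1.62, still need 0.0 g).
Greedy by cheapest-per-g is optimal for a single linear constraint, so the minimum cost is $1.62.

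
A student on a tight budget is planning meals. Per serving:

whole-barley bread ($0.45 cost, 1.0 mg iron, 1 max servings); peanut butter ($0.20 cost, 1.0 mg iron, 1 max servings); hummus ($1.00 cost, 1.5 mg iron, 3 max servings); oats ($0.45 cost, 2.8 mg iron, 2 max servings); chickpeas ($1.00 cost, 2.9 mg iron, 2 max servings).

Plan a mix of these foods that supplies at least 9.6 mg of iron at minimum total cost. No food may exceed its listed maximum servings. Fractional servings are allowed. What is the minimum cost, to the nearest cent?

Cost per mg of iron: oats $0.1607, peanut butter $0.2000, chickpeas $0.3448, whole-barley bread $0.4500, hummus $0.6667.
Take 2 servings of oats: +5.6 mg iron for $0.90 (total $0.90, still need 4.0 mg).
Take 1 serving of peanut butter: +1.0 mg iron for $0.20 (total $1.10, still need 3.0 mg).
Take 1.034 servings of chickpeas: +3.0 mg iron for $1.03 (total $2.13, still need 0.0 mg).
Filling from the cheapest source first is optimal under one linear minimum: $2.13.

$2.13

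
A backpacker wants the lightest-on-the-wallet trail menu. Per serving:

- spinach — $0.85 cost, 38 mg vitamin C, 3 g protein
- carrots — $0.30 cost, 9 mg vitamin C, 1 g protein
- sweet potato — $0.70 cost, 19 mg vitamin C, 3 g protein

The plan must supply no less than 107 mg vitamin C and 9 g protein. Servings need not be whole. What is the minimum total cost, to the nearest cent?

Two binding constraints pin down two serving amounts, so the optimal mix uses at most two foods. The candidates are each food alone (scaled to the tighter of vitamin C/protein) and each pair with both constraints tight.
spinach only: max(107/38, 9/3) = 3 servings → $2.55.
carrots only: max(107/9, 9/1) = 11.89 servings → $3.57.
sweet potato only: max(107/19, 9/3) = 5.632 servings → $3.94.
spinach + carrots with both tight: 2.364 servings and 1.909 servings → $2.58.
spinach + sweet potato with both tight: 2.632 servings and 0.3684 servings → $2.49.
carrots + sweet potato: the both-tight solution has a negative serving — not a feasible corner.
So the least-cost plan costs $2.49.

$2.49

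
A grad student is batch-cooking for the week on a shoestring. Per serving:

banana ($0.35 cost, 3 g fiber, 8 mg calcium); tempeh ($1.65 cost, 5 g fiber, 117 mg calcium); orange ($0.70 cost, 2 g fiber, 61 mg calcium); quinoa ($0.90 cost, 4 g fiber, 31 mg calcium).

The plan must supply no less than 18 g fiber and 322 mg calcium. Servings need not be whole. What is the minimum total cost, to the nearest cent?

$4.40

For a min-cost LP with two ≥-constraints, a basic feasible solution has at most two positive variables.
banana only: max(18/3, 322/8) = 40.25 servings → $14.09.
tempeh only: max(18/5, 322/117) = 3.6 servings → $5.94.
orange only: max(18/2, 322/61) = 9 servings → $6.30.
quinoa only: max(18/4, 322/31) = 10.39 servings → $9.35.
banana + tempeh with both tight: 1.595 servings and 2.643 servings → $4.92.
banana + orange with both tight: 2.719 servings and 4.922 servings → $4.40.
banana + quinoa: intersection lies outside the first quadrant.
tempeh + orange: the both-tight solution has a negative serving — not a feasible corner.
tempeh + quinoa with both tight: 2.332 servings and 1.585 servings → $5.27.
orange + quinoa with both tight: 4.011 servings and 2.495 servings → $5.05.
So the least-cost plan costs $4.40.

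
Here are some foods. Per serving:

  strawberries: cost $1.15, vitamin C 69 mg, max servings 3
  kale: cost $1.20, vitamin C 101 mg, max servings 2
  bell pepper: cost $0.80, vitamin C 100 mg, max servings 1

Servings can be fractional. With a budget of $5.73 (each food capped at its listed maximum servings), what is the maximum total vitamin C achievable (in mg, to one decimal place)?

453.8 mg

Vitamin C per dollar: bell pepper 125, kale 84.17, strawberries 60.
Take 1 serving of bell pepper: spends $0.80, +100.0 mg vitamin C (running total 100.0 mg).
Take 2 servings of kale: spends $2.40, +202.0 mg vitamin C (running total 302.0 mg).
Take 2.2 servings of strawberries: spends $2.53, +151.8 mg vitamin C (running total 453.8 mg).
Filling greedily by vitamin C-per-dollar is optimal for one linear limit, giving 453.8 mg.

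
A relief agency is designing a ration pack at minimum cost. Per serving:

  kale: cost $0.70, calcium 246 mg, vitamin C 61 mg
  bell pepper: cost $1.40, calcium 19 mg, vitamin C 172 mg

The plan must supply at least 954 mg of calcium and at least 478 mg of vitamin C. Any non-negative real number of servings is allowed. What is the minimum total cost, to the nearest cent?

$4.66

kale only: max(954/246, 478/61) = 7.836 servings → $5.49.
bell pepper only: max(954/19, 478/172) = 50.21 servings → $70.29.
kale + bell pepper with both tight: 3.767 servings and 1.443 servings → $4.66.
Cheapest feasible corner: $4.66.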